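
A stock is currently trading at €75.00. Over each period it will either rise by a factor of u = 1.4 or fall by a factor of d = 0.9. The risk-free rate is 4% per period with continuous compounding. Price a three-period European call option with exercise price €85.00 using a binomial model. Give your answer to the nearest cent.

€9.58

Risk-neutral probability p = (e^0.04 − 0.9)/(1.4 − 0.9) = 0.1408/0.5000 = 0.2816
Terminal stock prices: S_uuu = 205.8, S_uud = 132.3, S_udd = 85.05, S_ddd = 54.68
Terminal payoffs (S − K): max(120.8, 0) = 120.8, max(47.3, 0) = 47.3, max(0.05, 0) = 0.05, max(-30.32, 0) = 0
Node uu (S = 147): V_uu = e^(−0.04)·[0.2816·120.8000 + 0.7184·47.3000] = 65.3329
Node ud (S = 94.5): V_ud = e^(−0.04)·[0.2816·47.3000 + 0.7184·0.0500] = 12.8329
Node dd (S = 60.75): V_dd = e^(−0.04)·[0.2816·0.0500 + 0.7184·0.0000] = 0.0135
Node u (S = 105): V_u = e^(−0.04)·[0.2816·65.3329 + 0.7184·12.8329] = 26.5351
Node d (S = 67.5): V_d = e^(−0.04)·[0.2816·12.8329 + 0.7184·0.0135] = 3.4817
Node 0 (S = 75): V_0 = e^(−0.04)·[0.2816·26.5351 + 0.7184·3.4817] = 9.5829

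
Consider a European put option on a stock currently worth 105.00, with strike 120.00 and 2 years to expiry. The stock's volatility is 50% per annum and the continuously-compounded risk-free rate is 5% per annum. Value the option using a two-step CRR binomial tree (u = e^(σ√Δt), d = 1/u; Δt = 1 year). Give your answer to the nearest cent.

30.84

CRR parameters: u = e^(σ√Δt) = e^(0.5·√1) = 1.6487, d = 1/u = 0.6065
Per-period rate: rΔt = 0.05·1 = 0.05, so R = e^0.05 = 1.0513
Risk-neutral probability p = (e^0.05 − 0.6065)/(1.6487 − 0.6065) = 0.4447/1.0422 = 0.4267
Terminal stock prices: S_uu = 285.4, S_ud = 105, S_dd = 38.63
Terminal payoffs (K − S): max(-165.4, 0) = 0, max(15, 0) = 15, max(81.37, 0) = 81.37
Node u (S = 173.1): V_u = e^(−0.05)·[0.4267·0.0000 + 0.5733·15.0000] = 8.1796
Node d (S = 63.69): V_d = e^(−0.05)·[0.4267·15.0000 + 0.5733·81.3727] = 50.4618
Node 0 (S = 105): V_0 = e^(−0.05)·[0.4267·8.1796 + 0.5733·50.4618] = 30.8374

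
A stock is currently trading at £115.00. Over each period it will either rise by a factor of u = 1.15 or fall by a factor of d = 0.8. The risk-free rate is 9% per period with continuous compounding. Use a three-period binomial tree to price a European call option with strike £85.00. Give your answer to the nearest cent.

Risk-neutral probability p = (e^0.09 − 0.8)/(1.15 − 0.8) = 0.2942/0.3500 = 0.8405
Terminal stock prices: S_uuu = 174.9, S_uud = 121.7, S_udd = 84.64, S_ddd = 58.88
Terminal payoffs (S − K): max(89.9, 0) = 89.9, max(36.67, 0) = 36.67, max(-0.36, 0) = 0, max(-26.12, 0) = 0
Node uu (S = 152.1): V_uu = e^(−0.09)·[0.8405·89.9006 + 0.1595·36.6700] = 74.4033
Node ud (S = 105.8): V_ud = e^(−0.09)·[0.8405·36.6700 + 0.1595·0.0000] = 28.1683
Node dd (S = 73.6): V_dd = e^(−0.09)·[0.8405·0.0000 + 0.1595·0.0000] = 0.0000
Node u (S = 132.2): V_u = e^(−0.09)·[0.8405·74.4033 + 0.1595·28.1683] = 61.2597
Node d (S = 92): V_d = e^(−0.09)·[0.8405·28.1683 + 0.1595·0.0000] = 21.6377
Node 0 (S = 115): V_0 = e^(−0.09)·[0.8405·61.2597 + 0.1595·21.6377] = 50.2113

£50.21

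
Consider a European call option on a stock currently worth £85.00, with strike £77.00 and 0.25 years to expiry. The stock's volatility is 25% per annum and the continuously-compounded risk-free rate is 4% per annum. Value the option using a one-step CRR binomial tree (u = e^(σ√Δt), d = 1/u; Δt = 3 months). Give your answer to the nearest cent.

£9.73

CRR parameters: u = e^(σ√Δt) = e^(0.25·√0.25) = 1.1331, d = 1/u = 0.8825
Per-period rate: rΔt = 0.04·0.25 = 0.01, so R = e^0.01 = 1.0101
Risk-neutral probability p = (e^0.01 − 0.8825)/(1.1331 − 0.8825) = 0.1276/0.2507 = 0.5089
Terminal stock prices: S_u = 96.32, S_d = 75.01
Terminal payoffs (S − K): max(19.32, 0) = 19.32, max(-1.988, 0) = 0
Node 0 (S = 85): V_0 = e^(−0.01)·[0.5089·19.3176 + 0.4911·0.0000] = 9.7327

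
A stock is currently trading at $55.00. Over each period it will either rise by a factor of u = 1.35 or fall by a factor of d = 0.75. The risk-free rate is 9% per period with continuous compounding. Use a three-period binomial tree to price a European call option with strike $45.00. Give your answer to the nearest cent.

$22.71

Risk-neutral probability p = (e^0.09 − 0.75)/(1.35 − 0.75) = 0.3442/0.6000 = 0.5736
Terminal stock prices: S_uuu = 135.3, S_uud = 75.18, S_udd = 41.77, S_ddd = 23.2
Terminal payoffs (S − K): max(90.32, 0) = 90.32, max(30.18, 0) = 30.18, max(-3.234, 0) = 0, max(-21.8, 0) = 0
Node uu (S = 100.2): V_uu = e^(−0.09)·[0.5736·90.3206 + 0.4264·30.1781] = 59.1106
Node ud (S = 55.69): V_ud = e^(−0.09)·[0.5736·30.1781 + 0.4264·0.0000] = 15.8210
Node dd (S = 30.94): V_dd = e^(−0.09)·[0.5736·0.0000 + 0.4264·0.0000] = 0.0000
Node u (S = 74.25): V_u = e^(−0.09)·[0.5736·59.1106 + 0.4264·15.8210] = 37.1540
Node d (S = 41.25): V_d = e^(−0.09)·[0.5736·15.8210 + 0.4264·0.0000] = 8.2942
Node 0 (S = 55): V_0 = e^(−0.09)·[0.5736·37.1540 + 0.4264·8.2942] = 22.7101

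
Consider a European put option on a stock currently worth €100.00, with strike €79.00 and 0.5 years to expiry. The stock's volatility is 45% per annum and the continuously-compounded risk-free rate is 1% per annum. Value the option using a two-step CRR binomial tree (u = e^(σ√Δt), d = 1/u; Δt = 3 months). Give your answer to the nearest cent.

CRR parameters: u = e^(σ√Δt) = e^(0.45·√0.25) = 1.2523, d = 1/u = 0.7985
Per-period rate: rΔt = 0.01·0.25 = 0.0025, so R = e^0.0025 = 1.0025
Risk-neutral probability p = (e^0.0025 − 0.7985)/(1.2523 − 0.7985) = 0.2040/0.4538 = 0.4495
Terminal stock prices: S_uu = 156.8, S_ud = 100, S_dd = 63.76
Terminal payoffs (K − S): max(-77.83, 0) = 0, max(-21, 0) = 0, max(15.24, 0) = 15.24
Node u (S = 125.2): V_u = e^(−0.0025)·[0.4495·0.0000 + 0.5505·0.0000] = 0.0000
Node d (S = 79.85): V_d = e^(−0.0025)·[0.4495·0.0000 + 0.5505·15.2372] = 8.3671
Node 0 (S = 100): V_0 = e^(−0.0025)·[0.4495·0.0000 + 0.5505·8.3671] = 4.5946

€4.59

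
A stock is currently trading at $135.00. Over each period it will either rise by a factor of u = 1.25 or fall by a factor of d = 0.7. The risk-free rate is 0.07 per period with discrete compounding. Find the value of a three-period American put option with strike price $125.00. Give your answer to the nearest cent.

Risk-neutral probability p = (1 + 0.07 − 0.7)/(1.25 − 0.7) = 0.3700/0.5500 = 0.6727
Terminal stock prices: S_uuu = 263.7, S_uud = 147.7, S_udd = 82.69, S_ddd = 46.3
Terminal payoffs (K − S): max(-138.7, 0) = 0, max(-22.66, 0) = 0, max(42.31, 0) = 42.31, max(78.7, 0) = 78.7
Node uu (S = 210.9): continuation = 1/1.07·[0.6727·0.0000 + 0.3273·0.0000] = 0.0000; exercise value = 0.0000 ≤ continuation, so V_uu = 0.0000
Node ud (S = 118.1): continuation = 1/1.07·[0.6727·0.0000 + 0.3273·42.3125] = 12.9418; exercise value = 6.8750 ≤ continuation, so V_ud = 12.9418
Node dd (S = 66.15): continuation = 1/1.07·[0.6727·42.3125 + 0.3273·78.6950] = 50.6724; exercise value = 58.8500 > continuation, so V_dd = 58.8500 (exercise)
Node u (S = 168.8): continuation = 1/1.07·[0.6727·0.0000 + 0.3273·12.9418] = 3.9584; exercise value = 0.0000 ≤ continuation, so V_u = 3.9584
Node d (S = 94.5): continuation = 1/1.07·[0.6727·12.9418 + 0.3273·58.8500] = 26.1367; exercise value = 30.5000 > continuation, so V_d = 30.5000 (exercise)
Node 0 (S = 135): continuation = 1/1.07·[0.6727·3.9584 + 0.3273·30.5000] = 11.8175; exercise value = 0.0000 ≤ continuation, so V_0 = 11.8175

$11.82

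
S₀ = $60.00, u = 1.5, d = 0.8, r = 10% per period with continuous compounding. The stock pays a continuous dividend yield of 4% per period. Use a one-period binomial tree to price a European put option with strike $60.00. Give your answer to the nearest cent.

Per-period risk-free factor R = e^0.1 = 1.1052; dividend-adjusted growth = e^(0.1−0.04) = 1.0618.
Risk-neutral probability p = (1.0618 − 0.8)/(1.5 − 0.8) = 0.2618/0.7000 = 0.3741
Terminal stock prices: S_u = 90, S_d = 48
Terminal payoffs (K − S): max(-30, 0) = 0, max(12, 0) = 12
Node 0 (S = 60): V_0 = e^(−0.1)·[0.3741·0.0000 + 0.6259·12.0000] = 6.7966

$6.80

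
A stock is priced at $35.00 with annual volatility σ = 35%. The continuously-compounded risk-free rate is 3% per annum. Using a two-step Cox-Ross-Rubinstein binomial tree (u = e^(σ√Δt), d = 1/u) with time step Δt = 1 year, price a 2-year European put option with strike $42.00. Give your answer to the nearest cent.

CRR parameters: u = e^(σ√Δt) = e^(0.35·√1) = 1.4191, d = 1/u = 0.7047
Per-period rate: rΔt = 0.03·1 = 0.03, so R = e^0.03 = 1.0305
Risk-neutral probability p = (e^0.03 − 0.7047)/(1.4191 − 0.7047) = 0.3258/0.7144 = 0.4560
Terminal stock prices: S_uu = 70.48, S_ud = 35, S_dd = 17.38
Terminal payoffs (K − S): max(-28.48, 0) = 0, max(7, 0) = 7, max(24.62, 0) = 24.62
Node u (S = 49.67): V_u = e^(−0.03)·[0.4560·0.0000 + 0.5440·7.0000] = 3.6954
Node d (S = 24.66): V_d = e^(−0.03)·[0.4560·7.0000 + 0.5440·24.6195] = 16.0946
Node 0 (S = 35): V_0 = e^(−0.03)·[0.4560·3.6954 + 0.5440·16.0946] = 10.1318

$10.13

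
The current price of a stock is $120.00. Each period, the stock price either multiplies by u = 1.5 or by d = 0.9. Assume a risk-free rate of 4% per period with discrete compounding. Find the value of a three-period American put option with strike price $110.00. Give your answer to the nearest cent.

$9.02

Risk-neutral probability p = (1 + 0.04 − 0.9)/(1.5 − 0.9) = 0.1400/0.6000 = 0.2333
Terminal stock prices: S_uuu = 405, S_uud = 243, S_udd = 145.8, S_ddd = 87.48
Terminal payoffs (K − S): max(-295, 0) = 0, max(-133, 0) = 0, max(-35.8, 0) = 0, max(22.52, 0) = 22.52
Node uu (S = 270): continuation = 1/1.04·[0.2333·0.0000 + 0.7667·0.0000] = 0.0000; exercise value = 0.0000 ≤ continuation, so V_uu = 0.0000
Node ud (S = 162): continuation = 1/1.04·[0.2333·0.0000 + 0.7667·0.0000] = 0.0000; exercise value = 0.0000 ≤ continuation, so V_ud = 0.0000
Node dd (S = 97.2): continuation = 1/1.04·[0.2333·0.0000 + 0.7667·22.5200] = 16.6013; exercise value = 12.8000 ≤ continuation, so V_dd = 16.6013
Node u (S = 180): continuation = 1/1.04·[0.2333·0.0000 + 0.7667·0.0000] = 0.0000; exercise value = 0.0000 ≤ continuation, so V_u = 0.0000
Node d (S = 108): continuation = 1/1.04·[0.2333·0.0000 + 0.7667·16.6013] = 12.2381; exercise value = 2.0000 ≤ continuation, so V_d = 12.2381
Node 0 (S = 120): continuation = 1/1.04·[0.2333·0.0000 + 0.7667·12.2381] = 9.0217; exercise value = 0.0000 ≤ continuation, so V_0 = 9.0217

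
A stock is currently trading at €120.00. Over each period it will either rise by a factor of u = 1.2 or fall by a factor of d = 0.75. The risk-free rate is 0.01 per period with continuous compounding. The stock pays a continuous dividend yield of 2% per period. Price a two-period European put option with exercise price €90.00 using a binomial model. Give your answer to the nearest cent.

€4.80

Per-period risk-free factor R = e^0.01 = 1.0101; dividend-adjusted growth = e^(0.01−0.02) = 0.9900.
Risk-neutral probability p = (0.9900 − 0.75)/(1.2 − 0.75) = 0.2400/0.4500 = 0.5334
Terminal stock prices: S_uu = 172.8, S_ud = 108, S_dd = 67.5
Terminal payoffs (K − S): max(-82.8, 0) = 0, max(-18, 0) = 0, max(22.5, 0) = 22.5
Node u (S = 144): V_u = e^(−0.01)·[0.5334·0.0000 + 0.4666·0.0000] = 0.0000
Node d (S = 90): V_d = e^(−0.01)·[0.5334·0.0000 + 0.4666·22.5000] = 10.3931
Node 0 (S = 120): V_0 = e^(−0.01)·[0.5334·0.0000 + 0.4666·10.3931] = 4.8007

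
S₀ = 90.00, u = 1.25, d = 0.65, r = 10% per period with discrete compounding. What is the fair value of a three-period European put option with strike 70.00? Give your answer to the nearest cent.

Risk-neutral probability p = (1 + 0.1 − 0.65)/(1.25 − 0.65) = 0.4500/0.6000 = 0.7500
Terminal stock prices: S_uuu = 175.8, S_uud = 91.41, S_udd = 47.53, S_ddd = 24.72
Terminal payoffs (K − S): max(-105.8, 0) = 0, max(-21.41, 0) = 0, max(22.47, 0) = 22.47, max(45.28, 0) = 45.28
Node uu (S = 140.6): V_uu = 1/1.1·[0.7500·0.0000 + 0.2500·0.0000] = 0.0000
Node ud (S = 73.12): V_ud = 1/1.1·[0.7500·0.0000 + 0.2500·22.4687] = 5.1065
Node dd (S = 38.03): V_dd = 1/1.1·[0.7500·22.4687 + 0.2500·45.2837] = 25.6114
Node u (S = 112.5): V_u = 1/1.1·[0.7500·0.0000 + 0.2500·5.1065] = 1.1606
Node d (S = 58.5): V_d = 1/1.1·[0.7500·5.1065 + 0.2500·25.6114] = 9.3025
Node 0 (S = 90): V_0 = 1/1.1·[0.7500·1.1606 + 0.2500·9.3025] = 2.9055

2.91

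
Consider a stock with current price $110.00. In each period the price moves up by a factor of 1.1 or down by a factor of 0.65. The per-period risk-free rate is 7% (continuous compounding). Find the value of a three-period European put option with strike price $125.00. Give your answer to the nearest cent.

$5.69

Risk-neutral probability p = (e^0.07 − 0.65)/(1.1 − 0.65) = 0.4225/0.4500 = 0.9389
Terminal stock prices: S_uuu = 146.4, S_uud = 86.52, S_udd = 51.12, S_ddd = 30.21
Terminal payoffs (K − S): max(-21.41, 0) = 0, max(38.48, 0) = 38.48, max(73.88, 0) = 73.88, max(94.79, 0) = 94.79
Node uu (S = 133.1): V_uu = e^(−0.07)·[0.9389·0.0000 + 0.0611·38.4850] = 2.1922
Node ud (S = 78.65): V_ud = e^(−0.07)·[0.9389·38.4850 + 0.0611·73.8775] = 37.8992
Node dd (S = 46.48): V_dd = e^(−0.07)·[0.9389·73.8775 + 0.0611·94.7912] = 70.0742
Node u (S = 121): V_u = e^(−0.07)·[0.9389·2.1922 + 0.0611·37.8992] = 4.0780
Node d (S = 71.5): V_d = e^(−0.07)·[0.9389·37.8992 + 0.0611·70.0742] = 37.1698
Node 0 (S = 110): V_0 = e^(−0.07)·[0.9389·4.0780 + 0.0611·37.1698] = 5.6873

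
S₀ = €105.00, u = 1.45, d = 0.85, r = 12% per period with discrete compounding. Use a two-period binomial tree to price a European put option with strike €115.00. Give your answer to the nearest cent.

€9.44

Risk-neutral probability p = (1 + 0.12 − 0.85)/(1.45 − 0.85) = 0.2700/0.6000 = 0.4500
Terminal stock prices: S_uu = 220.8, S_ud = 129.4, S_dd = 75.86
Terminal payoffs (K − S): max(-105.8, 0) = 0, max(-14.41, 0) = 0, max(39.14, 0) = 39.14
Node u (S = 152.2): V_u = 1/1.12·[0.4500·0.0000 + 0.5500·0.0000] = 0.0000
Node d (S = 89.25): V_d = 1/1.12·[0.4500·0.0000 + 0.5500·39.1375] = 19.2193
Node 0 (S = 105): V_0 = 1/1.12·[0.4500·0.0000 + 0.5500·19.2193] = 9.4381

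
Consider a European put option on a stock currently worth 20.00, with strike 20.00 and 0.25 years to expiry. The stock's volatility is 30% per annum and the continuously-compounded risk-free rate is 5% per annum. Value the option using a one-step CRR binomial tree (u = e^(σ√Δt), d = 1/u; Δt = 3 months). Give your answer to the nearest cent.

1.36

CRR parameters: u = e^(σ√Δt) = e^(0.3·√0.25) = 1.1618, d = 1/u = 0.8607
Per-period rate: rΔt = 0.05·0.25 = 0.0125, so R = e^0.0125 = 1.0126
Risk-neutral probability p = (e^0.0125 − 0.8607)/(1.1618 − 0.8607) = 0.1519/0.3011 = 0.5043
Terminal stock prices: S_u = 23.24, S_d = 17.21
Terminal payoffs (K − S): max(-3.237, 0) = 0, max(2.786, 0) = 2.786
Node 0 (S = 20): V_0 = e^(−0.0125)·[0.5043·0.0000 + 0.4957·2.7858] = 1.3637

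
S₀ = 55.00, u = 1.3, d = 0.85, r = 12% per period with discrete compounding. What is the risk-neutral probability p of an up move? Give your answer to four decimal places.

Risk-neutral probability p = (1 + 0.12 − 0.85)/(1.3 − 0.85) = 0.2700/0.4500 = 0.6000

p = 0.6000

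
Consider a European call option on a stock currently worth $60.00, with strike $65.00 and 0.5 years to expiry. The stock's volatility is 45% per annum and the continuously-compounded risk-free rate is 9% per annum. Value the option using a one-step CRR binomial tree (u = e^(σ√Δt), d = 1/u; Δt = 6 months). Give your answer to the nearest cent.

CRR parameters: u = e^(σ√Δt) = e^(0.45·√0.5) = 1.3746, d = 1/u = 0.7275
Per-period rate: rΔt = 0.09·0.5 = 0.045, so R = e^0.045 = 1.0460
Risk-neutral probability p = (e^0.045 − 0.7275)/(1.3746 − 0.7275) = 0.3186/0.6472 = 0.4922
Terminal stock prices: S_u = 82.48, S_d = 43.65
Terminal payoffs (S − K): max(17.48, 0) = 17.48, max(-21.35, 0) = 0
Node 0 (S = 60): V_0 = e^(−0.045)·[0.4922·17.4789 + 0.5078·0.0000] = 8.2251

$8.23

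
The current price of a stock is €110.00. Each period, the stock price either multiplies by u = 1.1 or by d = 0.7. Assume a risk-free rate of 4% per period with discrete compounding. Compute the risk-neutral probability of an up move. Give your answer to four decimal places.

Risk-neutral probability p = (1 + 0.04 − 0.7)/(1.1 − 0.7) = 0.3400/0.4000 = 0.8500

p = 0.8500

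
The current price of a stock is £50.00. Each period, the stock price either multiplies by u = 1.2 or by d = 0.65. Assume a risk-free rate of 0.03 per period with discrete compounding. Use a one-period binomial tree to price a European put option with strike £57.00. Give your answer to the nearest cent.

Risk-neutral probability p = (1 + 0.03 − 0.65)/(1.2 − 0.65) = 0.3800/0.5500 = 0.6909
Terminal stock prices: S_u = 60, S_d = 32.5
Terminal payoffs (K − S): max(-3, 0) = 0, max(24.5, 0) = 24.5
Node 0 (S = 50): V_0 = 1/1.03·[0.6909·0.0000 + 0.3091·24.5000] = 7.3522

£7.35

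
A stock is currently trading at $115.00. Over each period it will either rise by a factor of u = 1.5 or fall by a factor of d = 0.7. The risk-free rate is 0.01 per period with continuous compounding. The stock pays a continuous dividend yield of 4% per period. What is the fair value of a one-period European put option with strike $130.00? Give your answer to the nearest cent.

Per-period risk-free factor R = e^0.01 = 1.0101; dividend-adjusted growth = e^(0.01−0.04) = 0.9704.
Risk-neutral probability p = (0.9704 − 0.7)/(1.5 − 0.7) = 0.2704/0.8000 = 0.3381
Terminal stock prices: S_u = 172.5, S_d = 80.5
Terminal payoffs (K − S): max(-42.5, 0) = 0, max(49.5, 0) = 49.5
Node 0 (S = 115): V_0 = e^(−0.01)·[0.3381·0.0000 + 0.6619·49.5000] = 32.4402

$32.44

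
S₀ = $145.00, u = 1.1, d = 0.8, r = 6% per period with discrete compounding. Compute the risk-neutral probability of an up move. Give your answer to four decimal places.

Risk-neutral probability p = (1 + 0.06 − 0.8)/(1.1 − 0.8) = 0.2600/0.3000 = 0.8667

p = 0.8667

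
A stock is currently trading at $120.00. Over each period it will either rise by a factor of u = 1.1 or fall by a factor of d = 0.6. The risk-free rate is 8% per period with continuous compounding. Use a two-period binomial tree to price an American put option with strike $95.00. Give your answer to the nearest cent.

Risk-neutral probability p = (e^0.08 − 0.6)/(1.1 − 0.6) = 0.4833/0.5000 = 0.9666
Terminal stock prices: S_uu = 145.2, S_ud = 79.2, S_dd = 43.2
Terminal payoffs (K − S): max(-50.2, 0) = 0, max(15.8, 0) = 15.8, max(51.8, 0) = 51.8
Node u (S = 132): continuation = e^(−0.08)·[0.9666·0.0000 + 0.0334·15.8000] = 0.4875; exercise value = 0.0000 ≤ continuation, so V_u = 0.4875
Node d (S = 72): continuation = e^(−0.08)·[0.9666·15.8000 + 0.0334·51.8000] = 15.6961; exercise value = 23.0000 > continuation, so V_d = 23.0000 (exercise)
Node 0 (S = 120): continuation = e^(−0.08)·[0.9666·0.4875 + 0.0334·23.0000] = 1.1447; exercise value = 0.0000 ≤ continuation, so V_0 = 1.1447

$1.14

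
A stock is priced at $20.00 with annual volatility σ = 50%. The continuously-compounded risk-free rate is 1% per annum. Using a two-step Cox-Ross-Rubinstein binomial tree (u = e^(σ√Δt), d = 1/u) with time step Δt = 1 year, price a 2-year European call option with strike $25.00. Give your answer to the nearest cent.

CRR parameters: u = e^(σ√Δt) = e^(0.5·√1) = 1.6487, d = 1/u = 0.6065
Per-period rate: rΔt = 0.01·1 = 0.01, so R = e^0.01 = 1.0101
Risk-neutral probability p = (e^0.01 − 0.6065)/(1.6487 − 0.6065) = 0.4035/1.0422 = 0.3872
Terminal stock prices: S_uu = 54.37, S_ud = 20, S_dd = 7.358
Terminal payoffs (S − K): max(29.37, 0) = 29.37, max(-5, 0) = 0, max(-17.64, 0) = 0
Node u (S = 32.97): V_u = e^(−0.01)·[0.3872·29.3656 + 0.6128·0.0000] = 11.2568
Node d (S = 12.13): V_d = e^(−0.01)·[0.3872·0.0000 + 0.6128·0.0000] = 0.0000
Node 0 (S = 20): V_0 = e^(−0.01)·[0.3872·11.2568 + 0.6128·0.0000] = 4.3151

$4.32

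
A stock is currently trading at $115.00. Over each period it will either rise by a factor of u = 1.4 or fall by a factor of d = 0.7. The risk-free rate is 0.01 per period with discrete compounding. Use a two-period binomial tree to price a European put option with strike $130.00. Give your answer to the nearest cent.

Risk-neutral probability p = (1 + 0.01 − 0.7)/(1.4 − 0.7) = 0.3100/0.7000 = 0.4429
Terminal stock prices: S_uu = 225.4, S_ud = 112.7, S_dd = 56.35
Terminal payoffs (K − S): max(-95.4, 0) = 0, max(17.3, 0) = 17.3, max(73.65, 0) = 73.65
Node u (S = 161): V_u = 1/1.01·[0.4429·0.0000 + 0.5571·17.3000] = 9.5431
Node d (S = 80.5): V_d = 1/1.01·[0.4429·17.3000 + 0.5571·73.6500] = 48.2129
Node 0 (S = 115): V_0 = 1/1.01·[0.4429·9.5431 + 0.5571·48.2129] = 30.7799

$30.78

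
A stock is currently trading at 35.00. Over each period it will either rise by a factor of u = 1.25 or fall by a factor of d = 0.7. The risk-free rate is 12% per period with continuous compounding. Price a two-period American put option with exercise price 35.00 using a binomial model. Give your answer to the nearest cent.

Risk-neutral probability p = (e^0.12 − 0.7)/(1.25 − 0.7) = 0.4275/0.5500 = 0.7773
Terminal stock prices: S_uu = 54.69, S_ud = 30.62, S_dd = 17.15
Terminal payoffs (K − S): max(-19.69, 0) = 0, max(4.375, 0) = 4.375, max(17.85, 0) = 17.85
Node u (S = 43.75): continuation = e^(−0.12)·[0.7773·0.0000 + 0.2227·4.3750] = 0.8643; exercise value = 0.0000 ≤ continuation, so V_u = 0.8643
Node d (S = 24.5): continuation = e^(−0.12)·[0.7773·4.3750 + 0.2227·17.8500] = 6.5422; exercise value = 10.5000 > continuation, so V_d = 10.5000 (exercise)
Node 0 (S = 35): continuation = e^(−0.12)·[0.7773·0.8643 + 0.2227·10.5000] = 2.6700; exercise value = 0.0000 ≤ continuation, so V_0 = 2.6700

2.67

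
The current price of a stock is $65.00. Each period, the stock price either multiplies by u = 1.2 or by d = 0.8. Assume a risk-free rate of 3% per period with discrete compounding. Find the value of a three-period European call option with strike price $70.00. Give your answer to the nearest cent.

$9.25

Risk-neutral probability p = (1 + 0.03 − 0.8)/(1.2 − 0.8) = 0.2300/0.4000 = 0.5750
Terminal stock prices: S_uuu = 112.3, S_uud = 74.88, S_udd = 49.92, S_ddd = 33.28
Terminal payoffs (S − K): max(42.32, 0) = 42.32, max(4.88, 0) = 4.88, max(-20.08, 0) = 0, max(-36.72, 0) = 0
Node uu (S = 93.6): V_uu = 1/1.03·[0.5750·42.3200 + 0.4250·4.8800] = 25.6388
Node ud (S = 62.4): V_ud = 1/1.03·[0.5750·4.8800 + 0.4250·0.0000] = 2.7243
Node dd (S = 41.6): V_dd = 1/1.03·[0.5750·0.0000 + 0.4250·0.0000] = 0.0000
Node u (S = 78): V_u = 1/1.03·[0.5750·25.6388 + 0.4250·2.7243] = 15.4370
Node d (S = 52): V_d = 1/1.03·[0.5750·2.7243 + 0.4250·0.0000] = 1.5208
Node 0 (S = 65): V_0 = 1/1.03·[0.5750·15.4370 + 0.4250·1.5208] = 9.2453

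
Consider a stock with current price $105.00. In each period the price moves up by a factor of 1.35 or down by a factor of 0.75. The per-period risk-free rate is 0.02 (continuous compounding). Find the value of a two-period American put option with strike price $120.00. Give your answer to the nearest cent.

Risk-neutral probability p = (e^0.02 − 0.75)/(1.35 − 0.75) = 0.2702/0.6000 = 0.4503
Terminal stock prices: S_uu = 191.4, S_ud = 106.3, S_dd = 59.06
Terminal payoffs (K − S): max(-71.36, 0) = 0, max(13.69, 0) = 13.69, max(60.94, 0) = 60.94
Node u (S = 141.8): continuation = e^(−0.02)·[0.4503·0.0000 + 0.5497·13.6875] = 7.3746; exercise value = 0.0000 ≤ continuation, so V_u = 7.3746
Node d (S = 78.75): continuation = e^(−0.02)·[0.4503·13.6875 + 0.5497·60.9375] = 38.8738; exercise value = 41.2500 > continuation, so V_d = 41.2500 (exercise)
Node 0 (S = 105): continuation = e^(−0.02)·[0.4503·7.3746 + 0.5497·41.2500] = 25.4800; exercise value = 15.0000 ≤ continuation, so V_0 = 25.4800

$25.48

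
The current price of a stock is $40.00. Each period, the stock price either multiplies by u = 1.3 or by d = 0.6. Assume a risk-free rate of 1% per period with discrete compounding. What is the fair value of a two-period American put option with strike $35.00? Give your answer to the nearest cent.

Risk-neutral probability p = (1 + 0.01 − 0.6)/(1.3 − 0.6) = 0.4100/0.7000 = 0.5857
Terminal stock prices: S_uu = 67.6, S_ud = 31.2, S_dd = 14.4
Terminal payoffs (K − S): max(-32.6, 0) = 0, max(3.8, 0) = 3.8, max(20.6, 0) = 20.6
Node u (S = 52): continuation = 1/1.01·[0.5857·0.0000 + 0.4143·3.8000] = 1.5587; exercise value = 0.0000 ≤ continuation, so V_u = 1.5587
Node d (S = 24): continuation = 1/1.01·[0.5857·3.8000 + 0.4143·20.6000] = 10.6535; exercise value = 11.0000 > continuation, so V_d = 11.0000 (exercise)
Node 0 (S = 40): continuation = 1/1.01·[0.5857·1.5587 + 0.4143·11.0000] = 5.4159; exercise value = 0.0000 ≤ continuation, so V_0 = 5.4159

$5.42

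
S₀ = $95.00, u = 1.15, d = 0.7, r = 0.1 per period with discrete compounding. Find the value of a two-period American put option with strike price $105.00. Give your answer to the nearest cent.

Risk-neutral probability p = (1 + 0.1 − 0.7)/(1.15 − 0.7) = 0.4000/0.4500 = 0.8889
Terminal stock prices: S_uu = 125.6, S_ud = 76.47, S_dd = 46.55
Terminal payoffs (K − S): max(-20.64, 0) = 0, max(28.53, 0) = 28.53, max(58.45, 0) = 58.45
Node u (S = 109.2): continuation = 1/1.1·[0.8889·0.0000 + 0.1111·28.5250] = 2.8813; exercise value = 0.0000 ≤ continuation, so V_u = 2.8813
Node d (S = 66.5): continuation = 1/1.1·[0.8889·28.5250 + 0.1111·58.4500] = 28.9545; exercise value = 38.5000 > continuation, so V_d = 38.5000 (exercise)
Node 0 (S = 95): continuation = 1/1.1·[0.8889·2.8813 + 0.1111·38.5000] = 6.2172; exercise value = 10.0000 > continuation, so V_0 = 10.0000 (exercise)

$10.00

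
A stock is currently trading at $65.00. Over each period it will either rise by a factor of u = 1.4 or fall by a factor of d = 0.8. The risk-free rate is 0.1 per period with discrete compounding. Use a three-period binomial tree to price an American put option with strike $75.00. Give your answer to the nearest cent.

Risk-neutral probability p = (1 + 0.1 − 0.8)/(1.4 − 0.8) = 0.3000/0.6000 = 0.5000
Terminal stock prices: S_uuu = 178.4, S_uud = 101.9, S_udd = 58.24, S_ddd = 33.28
Terminal payoffs (K − S): max(-103.4, 0) = 0, max(-26.92, 0) = 0, max(16.76, 0) = 16.76, max(41.72, 0) = 41.72
Node uu (S = 127.4): continuation = 1/1.1·[0.5000·0.0000 + 0.5000·0.0000] = 0.0000; exercise value = 0.0000 ≤ continuation, so V_uu = 0.0000
Node ud (S = 72.8): continuation = 1/1.1·[0.5000·0.0000 + 0.5000·16.7600] = 7.6182; exercise value = 2.2000 ≤ continuation, so V_ud = 7.6182
Node dd (S = 41.6): continuation = 1/1.1·[0.5000·16.7600 + 0.5000·41.7200] = 26.5818; exercise value = 33.4000 > continuation, so V_dd = 33.4000 (exercise)
Node u (S = 91): continuation = 1/1.1·[0.5000·0.0000 + 0.5000·7.6182] = 3.4628; exercise value = 0.0000 ≤ continuation, so V_u = 3.4628
Node d (S = 52): continuation = 1/1.1·[0.5000·7.6182 + 0.5000·33.4000] = 18.6446; exercise value = 23.0000 > continuation, so V_d = 23.0000 (exercise)
Node 0 (S = 65): continuation = 1/1.1·[0.5000·3.4628 + 0.5000·23.0000] = 12.0285; exercise value = 10.0000 ≤ continuation, so V_0 = 12.0285

$12.03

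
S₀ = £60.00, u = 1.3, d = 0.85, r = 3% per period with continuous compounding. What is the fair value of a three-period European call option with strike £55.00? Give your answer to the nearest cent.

Risk-neutral probability p = (e^0.03 − 0.85)/(1.3 − 0.85) = 0.1805/0.4500 = 0.4010
Terminal stock prices: S_uuu = 131.8, S_uud = 86.19, S_udd = 56.35, S_ddd = 36.85
Terminal payoffs (S − K): max(76.82, 0) = 76.82, max(31.19, 0) = 31.19, max(1.355, 0) = 1.355, max(-18.15, 0) = 0
Node uu (S = 101.4): V_uu = e^(−0.03)·[0.4010·76.8200 + 0.5990·31.1900] = 48.0255
Node ud (S = 66.3): V_ud = e^(−0.03)·[0.4010·31.1900 + 0.5990·1.3550] = 12.9255
Node dd (S = 43.35): V_dd = e^(−0.03)·[0.4010·1.3550 + 0.5990·0.0000] = 0.5273
Node u (S = 78): V_u = e^(−0.03)·[0.4010·48.0255 + 0.5990·12.9255] = 26.2030
Node d (S = 51): V_d = e^(−0.03)·[0.4010·12.9255 + 0.5990·0.5273] = 5.3366
Node 0 (S = 60): V_0 = e^(−0.03)·[0.4010·26.2030 + 0.5990·5.3366] = 13.2992

£13.30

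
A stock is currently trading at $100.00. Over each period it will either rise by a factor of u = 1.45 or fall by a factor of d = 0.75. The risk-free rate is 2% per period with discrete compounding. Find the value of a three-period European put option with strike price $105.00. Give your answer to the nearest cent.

Risk-neutral probability p = (1 + 0.02 − 0.75)/(1.45 − 0.75) = 0.2700/0.7000 = 0.3857
Terminal stock prices: S_uuu = 304.9, S_uud = 157.7, S_udd = 81.56, S_ddd = 42.19
Terminal payoffs (K − S): max(-199.9, 0) = 0, max(-52.69, 0) = 0, max(23.44, 0) = 23.44, max(62.81, 0) = 62.81
Node uu (S = 210.2): V_uu = 1/1.02·[0.3857·0.0000 + 0.6143·0.0000] = 0.0000
Node ud (S = 108.8): V_ud = 1/1.02·[0.3857·0.0000 + 0.6143·23.4375] = 14.1150
Node dd (S = 56.25): V_dd = 1/1.02·[0.3857·23.4375 + 0.6143·62.8125] = 46.6912
Node u (S = 145): V_u = 1/1.02·[0.3857·0.0000 + 0.6143·14.1150] = 8.5006
Node d (S = 75): V_d = 1/1.02·[0.3857·14.1150 + 0.6143·46.6912] = 33.4569
Node 0 (S = 100): V_0 = 1/1.02·[0.3857·8.5006 + 0.6143·33.4569] = 23.3637

$23.36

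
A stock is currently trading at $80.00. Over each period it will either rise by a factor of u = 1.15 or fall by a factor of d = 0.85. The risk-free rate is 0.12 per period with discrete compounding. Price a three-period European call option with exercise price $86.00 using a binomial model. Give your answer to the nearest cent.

Risk-neutral probability p = (1 + 0.12 − 0.85)/(1.15 − 0.85) = 0.2700/0.3000 = 0.9000
Terminal stock prices: S_uuu = 121.7, S_uud = 89.93, S_udd = 66.47, S_ddd = 49.13
Terminal payoffs (S − K): max(35.67, 0) = 35.67, max(3.93, 0) = 3.93, max(-19.53, 0) = 0, max(-36.87, 0) = 0
Node uu (S = 105.8): V_uu = 1/1.12·[0.9000·35.6700 + 0.1000·3.9300] = 29.0143
Node ud (S = 78.2): V_ud = 1/1.12·[0.9000·3.9300 + 0.1000·0.0000] = 3.1580
Node dd (S = 57.8): V_dd = 1/1.12·[0.9000·0.0000 + 0.1000·0.0000] = 0.0000
Node u (S = 92): V_u = 1/1.12·[0.9000·29.0143 + 0.1000·3.1580] = 23.5970
Node d (S = 68): V_d = 1/1.12·[0.9000·3.1580 + 0.1000·0.0000] = 2.5377
Node 0 (S = 80): V_0 = 1/1.12·[0.9000·23.5970 + 0.1000·2.5377] = 19.1885

$19.19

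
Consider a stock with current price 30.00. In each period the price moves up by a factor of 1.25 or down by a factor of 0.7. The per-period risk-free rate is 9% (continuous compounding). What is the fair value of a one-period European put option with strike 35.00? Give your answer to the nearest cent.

Risk-neutral probability p = (e^0.09 − 0.7)/(1.25 − 0.7) = 0.3942/0.5500 = 0.7167
Terminal stock prices: S_u = 37.5, S_d = 21
Terminal payoffs (K − S): max(-2.5, 0) = 0, max(14, 0) = 14
Node 0 (S = 30): V_0 = e^(−0.09)·[0.7167·0.0000 + 0.2833·14.0000] = 3.6251

3.63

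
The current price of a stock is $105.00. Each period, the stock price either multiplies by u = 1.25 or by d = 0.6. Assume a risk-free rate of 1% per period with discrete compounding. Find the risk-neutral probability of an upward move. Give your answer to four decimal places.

Risk-neutral probability p = (1 + 0.01 − 0.6)/(1.25 − 0.6) = 0.4100/0.6500 = 0.6308

p = 0.6308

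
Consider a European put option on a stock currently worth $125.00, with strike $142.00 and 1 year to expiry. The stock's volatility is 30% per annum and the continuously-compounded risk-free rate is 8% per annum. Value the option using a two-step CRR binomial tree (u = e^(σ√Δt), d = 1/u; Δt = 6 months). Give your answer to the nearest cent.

$19.42

CRR parameters: u = e^(σ√Δt) = e^(0.3·√0.5) = 1.2363, d = 1/u = 0.8089
Per-period rate: rΔt = 0.08·0.5 = 0.04, so R = e^0.04 = 1.0408
Risk-neutral probability p = (e^0.04 − 0.8089)/(1.2363 − 0.8089) = 0.2320/0.4275 = 0.5426
Terminal stock prices: S_uu = 191.1, S_ud = 125, S_dd = 81.78
Terminal payoffs (K − S): max(-49.06, 0) = 0, max(17, 0) = 17, max(60.22, 0) = 60.22
Node u (S = 154.5): V_u = e^(−0.04)·[0.5426·0.0000 + 0.4574·17.0000] = 7.4703
Node d (S = 101.1): V_d = e^(−0.04)·[0.5426·17.0000 + 0.4574·60.2186] = 35.3249
Node 0 (S = 125): V_0 = e^(−0.04)·[0.5426·7.4703 + 0.4574·35.3249] = 19.4174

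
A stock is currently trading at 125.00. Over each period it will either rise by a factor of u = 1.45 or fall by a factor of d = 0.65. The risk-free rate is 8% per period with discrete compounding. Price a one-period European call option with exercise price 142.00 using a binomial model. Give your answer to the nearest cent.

19.53

Risk-neutral probability p = (1 + 0.08 − 0.65)/(1.45 − 0.65) = 0.4300/0.8000 = 0.5375
Terminal stock prices: S_u = 181.2, S_d = 81.25
Terminal payoffs (S − K): max(39.25, 0) = 39.25, max(-60.75, 0) = 0
Node 0 (S = 125): V_0 = 1/1.08·[0.5375·39.2500 + 0.4625·0.0000] = 19.5341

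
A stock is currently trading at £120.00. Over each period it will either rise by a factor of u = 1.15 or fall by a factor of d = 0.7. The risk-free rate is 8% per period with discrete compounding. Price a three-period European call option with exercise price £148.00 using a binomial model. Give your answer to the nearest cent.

£16.49

Risk-neutral probability p = (1 + 0.08 − 0.7)/(1.15 − 0.7) = 0.3800/0.4500 = 0.8444
Terminal stock prices: S_uuu = 182.5, S_uud = 111.1, S_udd = 67.62, S_ddd = 41.16
Terminal payoffs (S − K): max(34.5, 0) = 34.5, max(-36.91, 0) = 0, max(-80.38, 0) = 0, max(-106.8, 0) = 0
Node uu (S = 158.7): V_uu = 1/1.08·[0.8444·34.5050 + 0.1556·0.0000] = 26.9792
Node ud (S = 96.6): V_ud = 1/1.08·[0.8444·0.0000 + 0.1556·0.0000] = 0.0000
Node dd (S = 58.8): V_dd = 1/1.08·[0.8444·0.0000 + 0.1556·0.0000] = 0.0000
Node u (S = 138): V_u = 1/1.08·[0.8444·26.9792 + 0.1556·0.0000] = 21.0949
Node d (S = 84): V_d = 1/1.08·[0.8444·0.0000 + 0.1556·0.0000] = 0.0000
Node 0 (S = 120): V_0 = 1/1.08·[0.8444·21.0949 + 0.1556·0.0000] = 16.4939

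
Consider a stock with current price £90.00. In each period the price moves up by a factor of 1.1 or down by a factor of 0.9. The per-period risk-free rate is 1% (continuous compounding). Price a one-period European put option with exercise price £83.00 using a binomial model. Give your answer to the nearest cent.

Risk-neutral probability p = (e^0.01 − 0.9)/(1.1 − 0.9) = 0.1101/0.2000 = 0.5503
Terminal stock prices: S_u = 99, S_d = 81
Terminal payoffs (K − S): max(-16, 0) = 0, max(2, 0) = 2
Node 0 (S = 90): V_0 = e^(−0.01)·[0.5503·0.0000 + 0.4497·2.0000] = 0.8905

£0.89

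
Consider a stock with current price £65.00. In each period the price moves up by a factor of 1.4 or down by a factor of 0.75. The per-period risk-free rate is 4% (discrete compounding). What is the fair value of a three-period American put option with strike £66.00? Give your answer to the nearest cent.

Risk-neutral probability p = (1 + 0.04 − 0.75)/(1.4 − 0.75) = 0.2900/0.6500 = 0.4462
Terminal stock prices: S_uuu = 178.4, S_uud = 95.55, S_udd = 51.19, S_ddd = 27.42
Terminal payoffs (K − S): max(-112.4, 0) = 0, max(-29.55, 0) = 0, max(14.81, 0) = 14.81, max(38.58, 0) = 38.58
Node uu (S = 127.4): continuation = 1/1.04·[0.4462·0.0000 + 0.5538·0.0000] = 0.0000; exercise value = 0.0000 ≤ continuation, so V_uu = 0.0000
Node ud (S = 68.25): continuation = 1/1.04·[0.4462·0.0000 + 0.5538·14.8125] = 7.8883; exercise value = 0.0000 ≤ continuation, so V_ud = 7.8883
Node dd (S = 36.56): continuation = 1/1.04·[0.4462·14.8125 + 0.5538·38.5781] = 26.8990; exercise value = 29.4375 > continuation, so V_dd = 29.4375 (exercise)
Node u (S = 91): continuation = 1/1.04·[0.4462·0.0000 + 0.5538·7.8883] = 4.2009; exercise value = 0.0000 ≤ continuation, so V_u = 4.2009
Node d (S = 48.75): continuation = 1/1.04·[0.4462·7.8883 + 0.5538·29.4375] = 19.0608; exercise value = 17.2500 ≤ continuation, so V_d = 19.0608
Node 0 (S = 65): continuation = 1/1.04·[0.4462·4.2009 + 0.5538·19.0608] = 11.9529; exercise value = 1.0000 ≤ continuation, so V_0 = 11.9529

£11.95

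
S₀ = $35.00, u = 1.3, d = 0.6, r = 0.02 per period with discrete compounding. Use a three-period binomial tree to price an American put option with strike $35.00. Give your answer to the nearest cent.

Risk-neutral probability p = (1 + 0.02 − 0.6)/(1.3 − 0.6) = 0.4200/0.7000 = 0.6000
Terminal stock prices: S_uuu = 76.89, S_uud = 35.49, S_udd = 16.38, S_ddd = 7.56
Terminal payoffs (K − S): max(-41.89, 0) = 0, max(-0.49, 0) = 0, max(18.62, 0) = 18.62, max(27.44, 0) = 27.44
Node uu (S = 59.15): continuation = 1/1.02·[0.6000·0.0000 + 0.4000·0.0000] = 0.0000; exercise value = 0.0000 ≤ continuation, so V_uu = 0.0000
Node ud (S = 27.3): continuation = 1/1.02·[0.6000·0.0000 + 0.4000·18.6200] = 7.3020; exercise value = 7.7000 > continuation, so V_ud = 7.7000 (exercise)
Node dd (S = 12.6): continuation = 1/1.02·[0.6000·18.6200 + 0.4000·27.4400] = 21.7137; exercise value = 22.4000 > continuation, so V_dd = 22.4000 (exercise)
Node u (S = 45.5): continuation = 1/1.02·[0.6000·0.0000 + 0.4000·7.7000] = 3.0196; exercise value = 0.0000 ≤ continuation, so V_u = 3.0196
Node d (S = 21): continuation = 1/1.02·[0.6000·7.7000 + 0.4000·22.4000] = 13.3137; exercise value = 14.0000 > continuation, so V_d = 14.0000 (exercise)
Node 0 (S = 35): continuation = 1/1.02·[0.6000·3.0196 + 0.4000·14.0000] = 7.2664; exercise value = 0.0000 ≤ continuation, so V_0 = 7.2664

$7.27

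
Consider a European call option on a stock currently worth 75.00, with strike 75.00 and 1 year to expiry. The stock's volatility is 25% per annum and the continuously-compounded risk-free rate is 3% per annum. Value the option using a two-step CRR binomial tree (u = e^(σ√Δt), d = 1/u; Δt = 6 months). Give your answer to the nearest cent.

CRR parameters: u = e^(σ√Δt) = e^(0.25·√0.5) = 1.1934, d = 1/u = 0.8380
Per-period rate: rΔt = 0.03·0.5 = 0.015, so R = e^0.015 = 1.0151
Risk-neutral probability p = (e^0.015 − 0.8380)/(1.1934 − 0.8380) = 0.1771/0.3554 = 0.4984
Terminal stock prices: S_uu = 106.8, S_ud = 75, S_dd = 52.66
Terminal payoffs (S − K): max(31.81, 0) = 31.81, max(0, 0) = 0, max(-22.34, 0) = 0
Node u (S = 89.5): V_u = e^(−0.015)·[0.4984·31.8089 + 0.5016·0.0000] = 15.6189
Node d (S = 62.85): V_d = e^(−0.015)·[0.4984·0.0000 + 0.5016·0.0000] = 0.0000
Node 0 (S = 75): V_0 = e^(−0.015)·[0.4984·15.6189 + 0.5016·0.0000] = 7.6693

7.67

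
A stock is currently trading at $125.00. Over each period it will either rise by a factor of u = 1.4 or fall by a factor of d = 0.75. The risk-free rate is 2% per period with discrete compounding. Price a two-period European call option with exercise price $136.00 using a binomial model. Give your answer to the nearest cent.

Risk-neutral probability p = (1 + 0.02 − 0.75)/(1.4 − 0.75) = 0.2700/0.6500 = 0.4154
Terminal stock prices: S_uu = 245, S_ud = 131.2, S_dd = 70.31
Terminal payoffs (S − K): max(109, 0) = 109, max(-4.75, 0) = 0, max(-65.69, 0) = 0
Node u (S = 175): V_u = 1/1.02·[0.4154·109.0000 + 0.5846·0.0000] = 44.3891
Node d (S = 93.75): V_d = 1/1.02·[0.4154·0.0000 + 0.5846·0.0000] = 0.0000
Node 0 (S = 125): V_0 = 1/1.02·[0.4154·44.3891 + 0.5846·0.0000] = 18.0770

$18.08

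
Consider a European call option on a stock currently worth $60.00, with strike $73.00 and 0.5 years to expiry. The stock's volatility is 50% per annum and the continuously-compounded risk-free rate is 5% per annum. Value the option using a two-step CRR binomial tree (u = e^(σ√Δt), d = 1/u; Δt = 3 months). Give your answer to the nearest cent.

$5.41

CRR parameters: u = e^(σ√Δt) = e^(0.5·√0.25) = 1.2840, d = 1/u = 0.7788
Per-period rate: rΔt = 0.05·0.25 = 0.0125, so R = e^0.0125 = 1.0126
Risk-neutral probability p = (e^0.0125 − 0.7788)/(1.2840 − 0.7788) = 0.2338/0.5052 = 0.4627
Terminal stock prices: S_uu = 98.92, S_ud = 60, S_dd = 36.39
Terminal payoffs (S − K): max(25.92, 0) = 25.92, max(-13, 0) = 0, max(-36.61, 0) = 0
Node u (S = 77.04): V_u = e^(−0.0125)·[0.4627·25.9233 + 0.5373·0.0000] = 11.8462
Node d (S = 46.73): V_d = e^(−0.0125)·[0.4627·0.0000 + 0.5373·0.0000] = 0.0000
Node 0 (S = 60): V_0 = e^(−0.0125)·[0.4627·11.8462 + 0.5373·0.0000] = 5.4134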